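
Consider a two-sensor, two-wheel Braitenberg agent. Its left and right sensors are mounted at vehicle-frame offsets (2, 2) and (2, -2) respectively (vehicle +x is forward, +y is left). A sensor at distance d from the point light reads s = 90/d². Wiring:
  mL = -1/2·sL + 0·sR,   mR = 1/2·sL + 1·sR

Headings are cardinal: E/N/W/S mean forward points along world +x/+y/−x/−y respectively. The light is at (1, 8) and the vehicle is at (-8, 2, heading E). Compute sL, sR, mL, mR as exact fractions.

18/13 90/113 -9/13 2187/1469

left sensor world pos  = (-6, 4); dL² = 65
right sensor world pos = (-6, 0); dR² = 113
sL = 90/65 = 18/13
sR = 90/113 = 90/113
mL = -1/2·sL + 0·sR = -9/13
mR = 1/2·sL + 1·sR = 2187/1469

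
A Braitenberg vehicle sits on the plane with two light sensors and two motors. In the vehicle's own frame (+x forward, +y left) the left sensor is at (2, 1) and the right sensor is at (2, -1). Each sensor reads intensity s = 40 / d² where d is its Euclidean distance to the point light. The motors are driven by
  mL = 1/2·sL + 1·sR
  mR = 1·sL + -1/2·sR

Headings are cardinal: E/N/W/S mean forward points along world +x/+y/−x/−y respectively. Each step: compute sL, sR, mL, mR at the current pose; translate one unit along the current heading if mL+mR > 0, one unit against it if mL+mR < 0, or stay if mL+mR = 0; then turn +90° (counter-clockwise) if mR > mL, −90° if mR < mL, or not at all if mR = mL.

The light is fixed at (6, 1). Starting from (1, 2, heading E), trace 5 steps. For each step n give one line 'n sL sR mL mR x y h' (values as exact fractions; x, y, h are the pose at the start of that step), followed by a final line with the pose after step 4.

0 40/13 40/9 700/117 100/117 1 2 E
1 4 20/13 46/13 42/13 2 2 S
2 40/37 40/37 60/37 20/37 2 1 W
3 1 2 5/2 0 1 1 N
4 40/13 40/9 700/117 100/117 1 2 E
final 2 2 S

n=0: pose=(1,2,E); sL=40/13, sR=40/9; mL=700/117, mR=100/117; mL+mR=800/117 → advance +1; mR−mL=-200/39 → turn -1·90°
n=1: pose=(2,2,S); sL=4, sR=20/13; mL=46/13, mR=42/13; mL+mR=88/13 → advance +1; mR−mL=-4/13 → turn -1·90°
n=2: pose=(2,1,W); sL=40/37, sR=40/37; mL=60/37, mR=20/37; mL+mR=80/37 → advance +1; mR−mL=-40/37 → turn -1·90°
n=3: pose=(1,1,N); sL=1, sR=2; mL=5/2, mR=0; mL+mR=5/2 → advance +1; mR−mL=-5/2 → turn -1·90°
n=4: pose=(1,2,E); sL=40/13, sR=40/9; mL=700/117, mR=100/117; mL+mR=800/117 → advance +1; mR−mL=-200/39 → turn -1·90°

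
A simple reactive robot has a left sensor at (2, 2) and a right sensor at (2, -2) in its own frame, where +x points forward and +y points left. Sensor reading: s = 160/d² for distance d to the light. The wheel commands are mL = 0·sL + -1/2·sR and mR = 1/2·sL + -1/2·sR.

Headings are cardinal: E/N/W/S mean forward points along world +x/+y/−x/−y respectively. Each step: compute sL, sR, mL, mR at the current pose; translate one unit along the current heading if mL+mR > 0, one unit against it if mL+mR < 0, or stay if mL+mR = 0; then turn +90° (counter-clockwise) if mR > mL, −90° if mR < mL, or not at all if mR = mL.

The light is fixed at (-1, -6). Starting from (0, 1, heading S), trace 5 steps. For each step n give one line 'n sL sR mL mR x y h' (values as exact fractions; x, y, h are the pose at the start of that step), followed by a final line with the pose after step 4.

0 80/17 80/13 -40/13 -160/221 0 1 S
1 160/109 32/9 -16/9 -1024/981 0 2 E
2 20/13 20/13 -10/13 0 -1 2 N
3 160/29 32/17 -16/17 896/493 -1 1 W
4 80/13 80/17 -40/17 160/221 -2 1 S
final -2 2 E

n=0: pose=(0,1,S); sL=80/17, sR=80/13; mL=-40/13, mR=-160/221; mL+mR=-840/221 → advance -1; mR−mL=40/17 → turn +1·90°
n=1: pose=(0,2,E); sL=160/109, sR=32/9; mL=-16/9, mR=-1024/981; mL+mR=-2768/981 → advance -1; mR−mL=80/109 → turn +1·90°
n=2: pose=(-1,2,N); sL=20/13, sR=20/13; mL=-10/13, mR=0; mL+mR=-10/13 → advance -1; mR−mL=10/13 → turn +1·90°
n=3: pose=(-1,1,W); sL=160/29, sR=32/17; mL=-16/17, mR=896/493; mL+mR=432/493 → advance +1; mR−mL=80/29 → turn +1·90°
n=4: pose=(-2,1,S); sL=80/13, sR=80/17; mL=-40/17, mR=160/221; mL+mR=-360/221 → advance -1; mR−mL=40/13 → turn +1·90°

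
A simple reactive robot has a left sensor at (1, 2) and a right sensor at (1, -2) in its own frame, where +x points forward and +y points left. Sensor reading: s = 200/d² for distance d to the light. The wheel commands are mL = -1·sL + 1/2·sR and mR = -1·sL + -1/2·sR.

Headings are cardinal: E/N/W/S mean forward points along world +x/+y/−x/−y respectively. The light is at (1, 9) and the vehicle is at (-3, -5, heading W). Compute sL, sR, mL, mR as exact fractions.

left sensor world pos  = (-4, -7); dL² = 281
right sensor world pos = (-4, -3); dR² = 169
sL = 200/281 = 200/281
sR = 200/169 = 200/169
mL = -1·sL + 1/2·sR = -5700/47489
mR = -1·sL + -1/2·sR = -61900/47489

200/281 200/169 -5700/47489 -61900/47489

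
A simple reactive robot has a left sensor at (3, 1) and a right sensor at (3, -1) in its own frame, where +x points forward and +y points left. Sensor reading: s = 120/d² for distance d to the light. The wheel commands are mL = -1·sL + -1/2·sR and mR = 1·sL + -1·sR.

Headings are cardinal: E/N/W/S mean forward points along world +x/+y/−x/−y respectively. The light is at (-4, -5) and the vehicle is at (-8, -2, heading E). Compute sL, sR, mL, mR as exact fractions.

left sensor world pos  = (-5, -1); dL² = 17
right sensor world pos = (-5, -3); dR² = 5
sL = 120/17 = 120/17
sR = 120/5 = 24
mL = -1·sL + -1/2·sR = -324/17
mR = 1·sL + -1·sR = -288/17

120/17 24 -324/17 -288/17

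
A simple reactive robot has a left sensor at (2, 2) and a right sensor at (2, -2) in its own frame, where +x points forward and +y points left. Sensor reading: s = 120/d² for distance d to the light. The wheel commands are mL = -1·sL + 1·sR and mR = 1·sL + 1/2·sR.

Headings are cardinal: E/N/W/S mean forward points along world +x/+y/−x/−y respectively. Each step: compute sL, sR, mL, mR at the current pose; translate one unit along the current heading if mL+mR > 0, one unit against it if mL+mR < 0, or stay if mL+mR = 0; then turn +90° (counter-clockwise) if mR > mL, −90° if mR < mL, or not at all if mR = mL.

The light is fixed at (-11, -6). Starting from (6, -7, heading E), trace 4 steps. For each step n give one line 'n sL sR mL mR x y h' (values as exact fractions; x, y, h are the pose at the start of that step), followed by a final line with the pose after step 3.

n=0: pose=(6,-7,E); sL=60/181, sR=12/37; mL=-48/6697, mR=3306/6697; mL+mR=18/37 → advance +1; mR−mL=3354/6697 → turn +1·90°
n=1: pose=(7,-7,N); sL=120/257, sR=120/401; mL=-17280/103057, mR=63540/103057; mL+mR=180/401 → advance +1; mR−mL=80820/103057 → turn +1·90°
n=2: pose=(7,-6,W); sL=6/13, sR=6/13; mL=0, mR=9/13; mL+mR=9/13 → advance +1; mR−mL=9/13 → turn +1·90°
n=3: pose=(6,-6,S); sL=24/73, sR=120/229; mL=3264/16717, mR=9876/16717; mL+mR=180/229 → advance +1; mR−mL=6612/16717 → turn +1·90°

0 60/181 12/37 -48/6697 3306/6697 6 -7 E
1 120/257 120/401 -17280/103057 63540/103057 7 -7 N
2 6/13 6/13 0 9/13 7 -6 W
3 24/73 120/229 3264/16717 9876/16717 6 -6 S
final 6 -7 E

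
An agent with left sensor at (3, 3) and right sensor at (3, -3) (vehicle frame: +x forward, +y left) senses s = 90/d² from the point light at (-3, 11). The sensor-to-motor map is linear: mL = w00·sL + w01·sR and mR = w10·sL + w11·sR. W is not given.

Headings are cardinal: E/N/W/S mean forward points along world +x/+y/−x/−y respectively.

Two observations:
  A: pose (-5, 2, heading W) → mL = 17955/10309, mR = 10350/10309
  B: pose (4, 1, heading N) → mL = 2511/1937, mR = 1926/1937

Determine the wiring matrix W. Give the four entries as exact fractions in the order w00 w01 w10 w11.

obs A: pose=(-5,2,W) → sL=90/169, sR=90/61, mL=17955/10309, mR=10350/10309
obs B: pose=(4,1,N) → sL=18/13, sR=90/149, mL=2511/1937, mR=1926/1937
sensor matrix S = [[90/169, 90/61], [18/13, 90/149]]; det S = -2643840/1536041
solve [mL_A; mL_B] = S·[w00; w01] and [mR_A; mR_B] = S·[w10; w11]:
  w00 = 1/2, w01 = 1, w10 = 1/2, w11 = 1/2

1/2 1 1/2 1/2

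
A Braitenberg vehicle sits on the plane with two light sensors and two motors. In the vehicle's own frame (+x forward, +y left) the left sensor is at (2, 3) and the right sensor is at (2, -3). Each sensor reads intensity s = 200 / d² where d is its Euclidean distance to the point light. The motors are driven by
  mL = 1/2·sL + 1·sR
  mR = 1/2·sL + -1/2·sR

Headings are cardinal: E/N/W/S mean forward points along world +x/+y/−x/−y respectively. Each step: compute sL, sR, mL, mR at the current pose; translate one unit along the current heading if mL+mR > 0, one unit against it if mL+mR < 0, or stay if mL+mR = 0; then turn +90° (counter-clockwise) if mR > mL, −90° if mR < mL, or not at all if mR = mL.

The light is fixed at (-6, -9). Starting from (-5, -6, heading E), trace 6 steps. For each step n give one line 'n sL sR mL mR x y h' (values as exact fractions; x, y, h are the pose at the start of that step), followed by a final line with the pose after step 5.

n=0: pose=(-5,-6,E); sL=40/9, sR=200/9; mL=220/9, mR=-80/9; mL+mR=140/9 → advance +1; mR−mL=-100/3 → turn -1·90°
n=1: pose=(-4,-6,S); sL=100/13, sR=100; mL=1350/13, mR=-600/13; mL+mR=750/13 → advance +1; mR−mL=-150 → turn -1·90°
n=2: pose=(-4,-7,W); sL=200, sR=8; mL=108, mR=96; mL+mR=204 → advance +1; mR−mL=-12 → turn -1·90°
n=3: pose=(-5,-7,N); sL=10, sR=25/4; mL=45/4, mR=15/8; mL+mR=105/8 → advance +1; mR−mL=-75/8 → turn -1·90°
n=4: pose=(-5,-6,E); sL=40/9, sR=200/9; mL=220/9, mR=-80/9; mL+mR=140/9 → advance +1; mR−mL=-100/3 → turn -1·90°
n=5: pose=(-4,-6,S); sL=100/13, sR=100; mL=1350/13, mR=-600/13; mL+mR=750/13 → advance +1; mR−mL=-150 → turn -1·90°

0 40/9 200/9 220/9 -80/9 -5 -6 E
1 100/13 100 1350/13 -600/13 -4 -6 S
2 200 8 108 96 -4 -7 W
3 10 25/4 45/4 15/8 -5 -7 N
4 40/9 200/9 220/9 -80/9 -5 -6 E
5 100/13 100 1350/13 -600/13 -4 -6 S
final -4 -7 W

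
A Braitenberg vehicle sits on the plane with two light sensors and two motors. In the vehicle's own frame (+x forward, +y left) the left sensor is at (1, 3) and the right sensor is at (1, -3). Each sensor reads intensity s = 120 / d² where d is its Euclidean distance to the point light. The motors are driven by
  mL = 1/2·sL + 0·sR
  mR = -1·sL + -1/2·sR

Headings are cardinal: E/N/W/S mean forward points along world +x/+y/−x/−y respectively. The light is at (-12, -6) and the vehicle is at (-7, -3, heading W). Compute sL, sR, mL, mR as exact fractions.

15/2 30/13 15/4 -225/26

left sensor world pos  = (-8, -6); dL² = 16
right sensor world pos = (-8, 0); dR² = 52
sL = 120/16 = 15/2
sR = 120/52 = 30/13
mL = 1/2·sL + 0·sR = 15/4
mR = -1·sL + -1/2·sR = -225/26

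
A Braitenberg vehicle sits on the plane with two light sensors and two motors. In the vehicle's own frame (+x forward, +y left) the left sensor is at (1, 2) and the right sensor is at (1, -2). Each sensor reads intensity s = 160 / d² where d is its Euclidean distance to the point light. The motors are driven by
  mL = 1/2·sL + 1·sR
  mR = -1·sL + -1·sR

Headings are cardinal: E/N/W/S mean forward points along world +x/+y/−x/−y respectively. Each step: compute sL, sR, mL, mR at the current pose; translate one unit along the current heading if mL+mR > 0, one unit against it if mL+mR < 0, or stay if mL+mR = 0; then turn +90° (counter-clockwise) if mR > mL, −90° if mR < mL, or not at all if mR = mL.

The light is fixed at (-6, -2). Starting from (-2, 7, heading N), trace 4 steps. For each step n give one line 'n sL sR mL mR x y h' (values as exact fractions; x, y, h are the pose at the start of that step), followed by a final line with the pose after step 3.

n=0: pose=(-2,7,N); sL=20/13, sR=20/17; mL=430/221, mR=-600/221; mL+mR=-10/13 → advance -1; mR−mL=-1030/221 → turn -1·90°
n=1: pose=(-2,6,E); sL=32/25, sR=160/61; mL=4976/1525, mR=-5952/1525; mL+mR=-16/25 → advance -1; mR−mL=-10928/1525 → turn -1·90°
n=2: pose=(-3,6,S); sL=80/37, sR=16/5; mL=792/185, mR=-992/185; mL+mR=-40/37 → advance -1; mR−mL=-1784/185 → turn -1·90°
n=3: pose=(-3,7,W); sL=160/53, sR=32/25; mL=3696/1325, mR=-5696/1325; mL+mR=-80/53 → advance -1; mR−mL=-9392/1325 → turn -1·90°

0 20/13 20/17 430/221 -600/221 -2 7 N
1 32/25 160/61 4976/1525 -5952/1525 -2 6 E
2 80/37 16/5 792/185 -992/185 -3 6 S
3 160/53 32/25 3696/1325 -5696/1325 -3 7 W
final -2 7 N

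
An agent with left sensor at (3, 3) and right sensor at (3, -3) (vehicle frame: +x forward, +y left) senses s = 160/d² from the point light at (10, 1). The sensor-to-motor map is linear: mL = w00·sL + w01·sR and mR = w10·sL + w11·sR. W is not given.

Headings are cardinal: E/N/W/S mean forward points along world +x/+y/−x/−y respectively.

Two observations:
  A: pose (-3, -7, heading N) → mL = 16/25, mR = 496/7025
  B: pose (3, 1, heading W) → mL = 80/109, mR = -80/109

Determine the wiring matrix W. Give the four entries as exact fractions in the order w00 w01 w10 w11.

obs A: pose=(-3,-7,N) → sL=160/281, sR=32/25, mL=16/25, mR=496/7025
obs B: pose=(3,1,W) → sL=160/109, sR=160/109, mL=80/109, mR=-80/109
sensor matrix S = [[160/281, 32/25], [160/109, 160/109]]; det S = -159744/153145
solve [mL_A; mL_B] = S·[w00; w01] and [mR_A; mR_B] = S·[w10; w11]:
  w00 = 0, w01 = 1/2, w10 = -1, w11 = 1/2

0 1/2 -1 1/2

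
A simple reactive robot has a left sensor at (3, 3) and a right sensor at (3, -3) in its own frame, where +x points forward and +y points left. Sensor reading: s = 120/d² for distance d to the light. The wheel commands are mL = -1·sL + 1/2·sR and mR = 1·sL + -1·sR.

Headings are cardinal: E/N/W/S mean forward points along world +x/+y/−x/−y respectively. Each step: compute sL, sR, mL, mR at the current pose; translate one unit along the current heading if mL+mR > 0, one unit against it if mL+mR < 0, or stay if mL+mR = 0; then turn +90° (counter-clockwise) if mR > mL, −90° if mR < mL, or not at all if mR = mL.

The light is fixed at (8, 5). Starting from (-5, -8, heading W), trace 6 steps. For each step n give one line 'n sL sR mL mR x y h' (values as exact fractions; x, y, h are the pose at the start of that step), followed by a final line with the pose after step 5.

0 15/64 30/89 -375/5696 -585/5696 -5 -8 W
1 24/65 120/181 -444/11765 -3456/11765 -4 -8 N
2 60/101 12/37 -1614/3737 1008/3737 -4 -9 E
3 120/377 120/221 -300/6409 -1440/6409 -5 -9 N
4 30/61 15/53 -2265/6466 675/3233 -5 -10 E
5 120/433 24/53 -1164/22949 -4032/22949 -6 -10 N
final -6 -11 E

n=0: pose=(-5,-8,W); sL=15/64, sR=30/89; mL=-375/5696, mR=-585/5696; mL+mR=-15/89 → advance -1; mR−mL=-105/2848 → turn -1·90°
n=1: pose=(-4,-8,N); sL=24/65, sR=120/181; mL=-444/11765, mR=-3456/11765; mL+mR=-60/181 → advance -1; mR−mL=-3012/11765 → turn -1·90°
n=2: pose=(-4,-9,E); sL=60/101, sR=12/37; mL=-1614/3737, mR=1008/3737; mL+mR=-6/37 → advance -1; mR−mL=2622/3737 → turn +1·90°
n=3: pose=(-5,-9,N); sL=120/377, sR=120/221; mL=-300/6409, mR=-1440/6409; mL+mR=-60/221 → advance -1; mR−mL=-1140/6409 → turn -1·90°
n=4: pose=(-5,-10,E); sL=30/61, sR=15/53; mL=-2265/6466, mR=675/3233; mL+mR=-15/106 → advance -1; mR−mL=3615/6466 → turn +1·90°
n=5: pose=(-6,-10,N); sL=120/433, sR=24/53; mL=-1164/22949, mR=-4032/22949; mL+mR=-12/53 → advance -1; mR−mL=-2868/22949 → turn -1·90°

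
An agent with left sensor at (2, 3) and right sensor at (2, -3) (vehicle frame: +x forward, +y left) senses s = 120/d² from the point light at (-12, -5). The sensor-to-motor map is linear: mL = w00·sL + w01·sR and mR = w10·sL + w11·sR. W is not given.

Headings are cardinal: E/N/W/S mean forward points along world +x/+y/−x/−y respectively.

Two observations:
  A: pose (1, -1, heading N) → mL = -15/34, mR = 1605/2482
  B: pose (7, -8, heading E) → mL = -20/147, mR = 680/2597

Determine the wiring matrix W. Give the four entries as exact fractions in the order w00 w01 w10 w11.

obs A: pose=(1,-1,N) → sL=15/17, sR=30/73, mL=-15/34, mR=1605/2482
obs B: pose=(7,-8,E) → sL=40/147, sR=40/159, mL=-20/147, mR=680/2597
sensor matrix S = [[15/17, 30/73], [40/147, 40/159]]; det S = 355000/3222877
solve [mL_A; mL_B] = S·[w00; w01] and [mR_A; mR_B] = S·[w10; w11]:
  w00 = -1/2, w01 = 0, w10 = 1/2, w11 = 1/2

-1/2 0 1/2 1/2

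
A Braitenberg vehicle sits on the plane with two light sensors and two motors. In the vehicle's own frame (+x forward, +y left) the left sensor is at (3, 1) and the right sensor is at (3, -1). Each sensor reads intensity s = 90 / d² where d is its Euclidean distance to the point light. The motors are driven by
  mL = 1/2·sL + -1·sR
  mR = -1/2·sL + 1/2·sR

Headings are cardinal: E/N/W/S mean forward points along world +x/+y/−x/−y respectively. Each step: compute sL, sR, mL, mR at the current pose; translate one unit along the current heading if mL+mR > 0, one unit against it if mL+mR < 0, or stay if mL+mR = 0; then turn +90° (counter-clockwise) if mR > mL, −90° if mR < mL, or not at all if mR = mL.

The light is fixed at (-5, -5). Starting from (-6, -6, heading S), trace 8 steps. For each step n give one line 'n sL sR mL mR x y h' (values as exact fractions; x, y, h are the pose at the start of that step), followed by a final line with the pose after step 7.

0 45/8 9/2 -27/16 -9/16 -6 -6 S
1 18 18 -9 0 -6 -5 E
2 5 9 -13/2 2 -7 -5 N
3 90/29 18/5 -297/145 36/145 -7 -6 W
4 45/8 9/2 -27/16 -9/16 -6 -6 S
5 18 18 -9 0 -6 -5 E
6 5 9 -13/2 2 -7 -5 N
7 90/29 18/5 -297/145 36/145 -7 -6 W
final -6 -6 S

n=0: pose=(-6,-6,S); sL=45/8, sR=9/2; mL=-27/16, mR=-9/16; mL+mR=-9/4 → advance -1; mR−mL=9/8 → turn +1·90°
n=1: pose=(-6,-5,E); sL=18, sR=18; mL=-9, mR=0; mL+mR=-9 → advance -1; mR−mL=9 → turn +1·90°
n=2: pose=(-7,-5,N); sL=5, sR=9; mL=-13/2, mR=2; mL+mR=-9/2 → advance -1; mR−mL=17/2 → turn +1·90°
n=3: pose=(-7,-6,W); sL=90/29, sR=18/5; mL=-297/145, mR=36/145; mL+mR=-9/5 → advance -1; mR−mL=333/145 → turn +1·90°
n=4: pose=(-6,-6,S); sL=45/8, sR=9/2; mL=-27/16, mR=-9/16; mL+mR=-9/4 → advance -1; mR−mL=9/8 → turn +1·90°
n=5: pose=(-6,-5,E); sL=18, sR=18; mL=-9, mR=0; mL+mR=-9 → advance -1; mR−mL=9 → turn +1·90°
n=6: pose=(-7,-5,N); sL=5, sR=9; mL=-13/2, mR=2; mL+mR=-9/2 → advance -1; mR−mL=17/2 → turn +1·90°
n=7: pose=(-7,-6,W); sL=90/29, sR=18/5; mL=-297/145, mR=36/145; mL+mR=-9/5 → advance -1; mR−mL=333/145 → turn +1·90°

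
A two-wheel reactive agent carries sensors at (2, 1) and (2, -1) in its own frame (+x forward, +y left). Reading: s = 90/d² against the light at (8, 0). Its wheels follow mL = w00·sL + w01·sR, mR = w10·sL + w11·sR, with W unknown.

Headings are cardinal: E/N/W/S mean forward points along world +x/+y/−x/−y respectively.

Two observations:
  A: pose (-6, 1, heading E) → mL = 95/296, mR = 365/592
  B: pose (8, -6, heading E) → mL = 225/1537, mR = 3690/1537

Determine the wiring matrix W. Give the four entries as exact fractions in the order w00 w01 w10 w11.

-1/2 1 1/2 1/2

obs A: pose=(-6,1,E) → sL=45/74, sR=5/8, mL=95/296, mR=365/592
obs B: pose=(8,-6,E) → sL=90/29, sR=90/53, mL=225/1537, mR=3690/1537
sensor matrix S = [[45/74, 5/8], [90/29, 90/53]]; det S = -206325/227476
solve [mL_A; mL_B] = S·[w00; w01] and [mR_A; mR_B] = S·[w10; w11]:
  w00 = -1/2, w01 = 1, w10 = 1/2, w11 = 1/2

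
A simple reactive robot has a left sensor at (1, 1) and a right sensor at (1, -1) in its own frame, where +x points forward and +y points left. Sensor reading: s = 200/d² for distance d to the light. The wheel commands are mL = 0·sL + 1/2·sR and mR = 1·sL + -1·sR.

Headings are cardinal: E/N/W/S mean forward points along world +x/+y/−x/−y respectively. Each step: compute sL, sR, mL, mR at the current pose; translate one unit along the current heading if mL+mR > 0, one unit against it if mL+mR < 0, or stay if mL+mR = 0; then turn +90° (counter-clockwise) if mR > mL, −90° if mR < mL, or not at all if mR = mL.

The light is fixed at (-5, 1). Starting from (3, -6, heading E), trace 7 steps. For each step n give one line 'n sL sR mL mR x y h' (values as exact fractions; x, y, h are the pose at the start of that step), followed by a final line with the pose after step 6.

n=0: pose=(3,-6,E); sL=200/117, sR=40/29; mL=20/29, mR=1120/3393; mL+mR=3460/3393 → advance +1; mR−mL=-1220/3393 → turn -1·90°
n=1: pose=(4,-6,S); sL=50/41, sR=25/16; mL=25/32, mR=-225/656; mL+mR=575/1312 → advance +1; mR−mL=-1475/1312 → turn -1·90°
n=2: pose=(4,-7,W); sL=40/29, sR=200/113; mL=100/113, mR=-1280/3277; mL+mR=1620/3277 → advance +1; mR−mL=-4180/3277 → turn -1·90°
n=3: pose=(3,-7,N); sL=100/49, sR=20/13; mL=10/13, mR=320/637; mL+mR=810/637 → advance +1; mR−mL=-170/637 → turn -1·90°
n=4: pose=(3,-6,E); sL=200/117, sR=40/29; mL=20/29, mR=1120/3393; mL+mR=3460/3393 → advance +1; mR−mL=-1220/3393 → turn -1·90°
n=5: pose=(4,-6,S); sL=50/41, sR=25/16; mL=25/32, mR=-225/656; mL+mR=575/1312 → advance +1; mR−mL=-1475/1312 → turn -1·90°
n=6: pose=(4,-7,W); sL=40/29, sR=200/113; mL=100/113, mR=-1280/3277; mL+mR=1620/3277 → advance +1; mR−mL=-4180/3277 → turn -1·90°

0 200/117 40/29 20/29 1120/3393 3 -6 E
1 50/41 25/16 25/32 -225/656 4 -6 S
2 40/29 200/113 100/113 -1280/3277 4 -7 W
3 100/49 20/13 10/13 320/637 3 -7 N
4 200/117 40/29 20/29 1120/3393 3 -6 E
5 50/41 25/16 25/32 -225/656 4 -6 S
6 40/29 200/113 100/113 -1280/3277 4 -7 W
final 3 -7 N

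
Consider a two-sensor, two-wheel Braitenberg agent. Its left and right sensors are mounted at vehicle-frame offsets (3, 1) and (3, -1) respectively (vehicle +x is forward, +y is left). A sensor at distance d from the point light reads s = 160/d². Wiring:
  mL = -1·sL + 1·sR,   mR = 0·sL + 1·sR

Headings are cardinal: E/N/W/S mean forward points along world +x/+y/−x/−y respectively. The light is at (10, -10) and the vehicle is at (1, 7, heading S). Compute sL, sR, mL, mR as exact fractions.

8/13 20/37 -36/481 20/37

left sensor world pos  = (2, 4); dL² = 260
right sensor world pos = (0, 4); dR² = 296
sL = 160/260 = 8/13
sR = 160/296 = 20/37
mL = -1·sL + 1·sR = -36/481
mR = 0·sL + 1·sR = 20/37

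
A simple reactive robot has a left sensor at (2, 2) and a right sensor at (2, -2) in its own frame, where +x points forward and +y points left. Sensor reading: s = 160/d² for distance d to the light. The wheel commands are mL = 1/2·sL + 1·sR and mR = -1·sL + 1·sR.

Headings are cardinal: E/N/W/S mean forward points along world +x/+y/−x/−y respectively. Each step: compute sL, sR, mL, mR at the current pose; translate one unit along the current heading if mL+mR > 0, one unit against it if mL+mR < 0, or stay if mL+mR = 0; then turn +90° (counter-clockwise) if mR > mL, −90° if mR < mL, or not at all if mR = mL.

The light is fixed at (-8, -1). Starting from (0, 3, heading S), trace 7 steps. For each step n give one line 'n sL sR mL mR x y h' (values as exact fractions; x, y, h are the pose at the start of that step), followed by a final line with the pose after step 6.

0 20/13 4 62/13 32/13 0 3 S
1 160/37 160/61 10800/2257 -3840/2257 0 2 W
2 16/5 80/53 824/265 -448/265 -1 2 N
3 160/117 32/17 5104/1989 1024/1989 -1 3 E
4 20/13 4 62/13 32/13 0 3 S
5 160/37 160/61 10800/2257 -3840/2257 0 2 W
6 16/5 80/53 824/265 -448/265 -1 2 N
final -1 3 E

n=0: pose=(0,3,S); sL=20/13, sR=4; mL=62/13, mR=32/13; mL+mR=94/13 → advance +1; mR−mL=-30/13 → turn -1·90°
n=1: pose=(0,2,W); sL=160/37, sR=160/61; mL=10800/2257, mR=-3840/2257; mL+mR=6960/2257 → advance +1; mR−mL=-240/37 → turn -1·90°
n=2: pose=(-1,2,N); sL=16/5, sR=80/53; mL=824/265, mR=-448/265; mL+mR=376/265 → advance +1; mR−mL=-24/5 → turn -1·90°
n=3: pose=(-1,3,E); sL=160/117, sR=32/17; mL=5104/1989, mR=1024/1989; mL+mR=6128/1989 → advance +1; mR−mL=-80/39 → turn -1·90°
n=4: pose=(0,3,S); sL=20/13, sR=4; mL=62/13, mR=32/13; mL+mR=94/13 → advance +1; mR−mL=-30/13 → turn -1·90°
n=5: pose=(0,2,W); sL=160/37, sR=160/61; mL=10800/2257, mR=-3840/2257; mL+mR=6960/2257 → advance +1; mR−mL=-240/37 → turn -1·90°
n=6: pose=(-1,2,N); sL=16/5, sR=80/53; mL=824/265, mR=-448/265; mL+mR=376/265 → advance +1; mR−mL=-24/5 → turn -1·90°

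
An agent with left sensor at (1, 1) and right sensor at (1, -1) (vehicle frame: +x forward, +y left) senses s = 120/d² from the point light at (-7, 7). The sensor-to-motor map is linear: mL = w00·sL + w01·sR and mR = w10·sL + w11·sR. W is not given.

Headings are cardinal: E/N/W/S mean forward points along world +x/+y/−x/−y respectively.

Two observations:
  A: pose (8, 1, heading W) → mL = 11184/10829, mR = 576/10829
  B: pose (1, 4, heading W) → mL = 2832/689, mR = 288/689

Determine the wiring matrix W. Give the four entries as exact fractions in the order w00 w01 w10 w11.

1 1 -1 1

obs A: pose=(8,1,W) → sL=24/49, sR=120/221, mL=11184/10829, mR=576/10829
obs B: pose=(1,4,W) → sL=24/13, sR=120/53, mL=2832/689, mR=288/689
sensor matrix S = [[24/49, 120/221], [24/13, 120/53]]; det S = 794880/7461181
solve [mL_A; mL_B] = S·[w00; w01] and [mR_A; mR_B] = S·[w10; w11]:
  w00 = 1, w01 = 1, w10 = -1, w11 = 1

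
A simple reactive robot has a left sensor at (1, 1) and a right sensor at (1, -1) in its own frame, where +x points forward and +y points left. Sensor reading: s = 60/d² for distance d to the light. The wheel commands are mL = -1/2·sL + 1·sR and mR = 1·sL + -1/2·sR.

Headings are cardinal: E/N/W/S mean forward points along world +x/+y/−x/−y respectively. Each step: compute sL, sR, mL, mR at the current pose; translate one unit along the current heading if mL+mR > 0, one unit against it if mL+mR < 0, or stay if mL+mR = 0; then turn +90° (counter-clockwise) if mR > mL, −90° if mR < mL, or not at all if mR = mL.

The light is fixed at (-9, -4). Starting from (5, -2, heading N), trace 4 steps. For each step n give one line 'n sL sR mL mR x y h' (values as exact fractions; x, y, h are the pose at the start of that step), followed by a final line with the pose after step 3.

0 30/89 10/39 305/3471 725/3471 5 -2 N
1 60/173 12/37 966/6401 1182/6401 5 -1 W
2 3/10 15/37 189/740 18/185 4 -1 S
3 12/29 20/51 274/1479 322/1479 4 -2 W
final 3 -2 S

n=0: pose=(5,-2,N); sL=30/89, sR=10/39; mL=305/3471, mR=725/3471; mL+mR=1030/3471 → advance +1; mR−mL=140/1157 → turn +1·90°
n=1: pose=(5,-1,W); sL=60/173, sR=12/37; mL=966/6401, mR=1182/6401; mL+mR=2148/6401 → advance +1; mR−mL=216/6401 → turn +1·90°
n=2: pose=(4,-1,S); sL=3/10, sR=15/37; mL=189/740, mR=18/185; mL+mR=261/740 → advance +1; mR−mL=-117/740 → turn -1·90°
n=3: pose=(4,-2,W); sL=12/29, sR=20/51; mL=274/1479, mR=322/1479; mL+mR=596/1479 → advance +1; mR−mL=16/493 → turn +1·90°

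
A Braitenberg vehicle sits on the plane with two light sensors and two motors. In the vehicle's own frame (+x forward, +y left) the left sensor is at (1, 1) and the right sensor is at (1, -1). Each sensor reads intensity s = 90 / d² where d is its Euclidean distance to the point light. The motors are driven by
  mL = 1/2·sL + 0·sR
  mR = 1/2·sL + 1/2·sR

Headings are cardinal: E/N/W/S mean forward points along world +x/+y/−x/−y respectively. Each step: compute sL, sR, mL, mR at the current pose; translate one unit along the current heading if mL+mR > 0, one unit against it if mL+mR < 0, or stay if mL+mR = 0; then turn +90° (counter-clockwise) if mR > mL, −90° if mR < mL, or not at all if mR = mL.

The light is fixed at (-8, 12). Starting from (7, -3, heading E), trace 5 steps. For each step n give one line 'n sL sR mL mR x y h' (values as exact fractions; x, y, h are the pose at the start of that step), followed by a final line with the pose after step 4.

n=0: pose=(7,-3,E); sL=45/226, sR=45/256; mL=45/452, mR=10845/57856; mL+mR=16605/57856 → advance +1; mR−mL=45/512 → turn +1·90°
n=1: pose=(8,-3,N); sL=90/421, sR=18/97; mL=45/421, mR=8154/40837; mL+mR=12519/40837 → advance +1; mR−mL=9/97 → turn +1·90°
n=2: pose=(8,-2,W); sL=1/5, sR=45/197; mL=1/10, mR=211/985; mL+mR=619/1970 → advance +1; mR−mL=45/394 → turn +1·90°
n=3: pose=(7,-2,S); sL=90/481, sR=90/421; mL=45/481, mR=40590/202501; mL+mR=59535/202501 → advance +1; mR−mL=45/421 → turn +1·90°
n=4: pose=(7,-3,E); sL=45/226, sR=45/256; mL=45/452, mR=10845/57856; mL+mR=16605/57856 → advance +1; mR−mL=45/512 → turn +1·90°

0 45/226 45/256 45/452 10845/57856 7 -3 E
1 90/421 18/97 45/421 8154/40837 8 -3 N
2 1/5 45/197 1/10 211/985 8 -2 W
3 90/481 90/421 45/481 40590/202501 7 -2 S
4 45/226 45/256 45/452 10845/57856 7 -3 E
final 8 -3 N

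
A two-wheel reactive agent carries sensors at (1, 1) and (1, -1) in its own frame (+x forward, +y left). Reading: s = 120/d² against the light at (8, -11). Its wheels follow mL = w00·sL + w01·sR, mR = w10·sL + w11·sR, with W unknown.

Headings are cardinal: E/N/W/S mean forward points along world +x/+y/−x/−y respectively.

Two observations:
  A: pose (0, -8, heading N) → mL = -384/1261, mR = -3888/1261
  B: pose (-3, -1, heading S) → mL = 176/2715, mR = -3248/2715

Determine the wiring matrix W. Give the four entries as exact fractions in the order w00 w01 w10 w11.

obs A: pose=(0,-8,N) → sL=120/97, sR=24/13, mL=-384/1261, mR=-3888/1261
obs B: pose=(-3,-1,S) → sL=120/181, sR=8/15, mL=176/2715, mR=-3248/2715
sensor matrix S = [[120/97, 24/13], [120/181, 8/15]]; det S = -128768/228241
solve [mL_A; mL_B] = S·[w00; w01] and [mR_A; mR_B] = S·[w10; w11]:
  w00 = 1/2, w01 = -1/2, w10 = -1, w11 = -1

1/2 -1/2 -1 -1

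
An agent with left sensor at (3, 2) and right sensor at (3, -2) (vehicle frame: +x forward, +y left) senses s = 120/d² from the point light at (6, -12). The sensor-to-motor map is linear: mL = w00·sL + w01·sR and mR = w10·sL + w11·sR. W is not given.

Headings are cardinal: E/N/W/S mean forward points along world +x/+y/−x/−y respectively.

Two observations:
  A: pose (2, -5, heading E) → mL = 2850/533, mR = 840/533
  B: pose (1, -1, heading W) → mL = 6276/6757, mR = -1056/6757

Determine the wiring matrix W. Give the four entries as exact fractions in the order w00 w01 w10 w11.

obs A: pose=(2,-5,E) → sL=60/41, sR=60/13, mL=2850/533, mR=840/533
obs B: pose=(1,-1,W) → sL=24/29, sR=120/233, mL=6276/6757, mR=-1056/6757
sensor matrix S = [[60/41, 60/13], [24/29, 120/233]]; det S = -11041920/3601481
solve [mL_A; mL_B] = S·[w00; w01] and [mR_A; mR_B] = S·[w10; w11]:
  w00 = 1/2, w01 = 1, w10 = -1/2, w11 = 1/2

1/2 1 -1/2 1/2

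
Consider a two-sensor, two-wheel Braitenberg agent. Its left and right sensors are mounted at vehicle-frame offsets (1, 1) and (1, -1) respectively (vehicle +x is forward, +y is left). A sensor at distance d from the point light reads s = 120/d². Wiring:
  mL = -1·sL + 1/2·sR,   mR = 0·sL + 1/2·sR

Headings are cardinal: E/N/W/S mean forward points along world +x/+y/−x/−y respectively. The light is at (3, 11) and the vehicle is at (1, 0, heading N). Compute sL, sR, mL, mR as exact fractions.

120/109 120/101 -5580/11009 60/101

left sensor world pos  = (0, 1); dL² = 109
right sensor world pos = (2, 1); dR² = 101
sL = 120/109 = 120/109
sR = 120/101 = 120/101
mL = -1·sL + 1/2·sR = -5580/11009
mR = 0·sL + 1/2·sR = 60/101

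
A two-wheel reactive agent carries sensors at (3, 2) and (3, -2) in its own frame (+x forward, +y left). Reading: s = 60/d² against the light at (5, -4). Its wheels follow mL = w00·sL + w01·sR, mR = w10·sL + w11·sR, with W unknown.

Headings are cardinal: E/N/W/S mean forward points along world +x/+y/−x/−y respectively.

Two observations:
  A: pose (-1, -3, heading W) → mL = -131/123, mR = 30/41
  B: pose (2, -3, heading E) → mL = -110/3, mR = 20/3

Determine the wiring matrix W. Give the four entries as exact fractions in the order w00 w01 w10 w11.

-1 -1/2 1 0

obs A: pose=(-1,-3,W) → sL=30/41, sR=2/3, mL=-131/123, mR=30/41
obs B: pose=(2,-3,E) → sL=20/3, sR=60, mL=-110/3, mR=20/3
sensor matrix S = [[30/41, 2/3], [20/3, 60]]; det S = 14560/369
solve [mL_A; mL_B] = S·[w00; w01] and [mR_A; mR_B] = S·[w10; w11]:
  w00 = -1, w01 = -1/2, w10 = 1, w11 = 0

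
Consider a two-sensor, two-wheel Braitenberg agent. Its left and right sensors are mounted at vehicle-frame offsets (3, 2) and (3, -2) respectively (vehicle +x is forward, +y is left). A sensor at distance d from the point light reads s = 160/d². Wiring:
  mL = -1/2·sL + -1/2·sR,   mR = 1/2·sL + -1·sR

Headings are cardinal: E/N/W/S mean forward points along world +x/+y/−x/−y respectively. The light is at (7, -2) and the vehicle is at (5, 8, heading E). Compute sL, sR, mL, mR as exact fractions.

left sensor world pos  = (8, 10); dL² = 145
right sensor world pos = (8, 6); dR² = 65
sL = 160/145 = 32/29
sR = 160/65 = 32/13
mL = -1/2·sL + -1/2·sR = -672/377
mR = 1/2·sL + -1·sR = -720/377

32/29 32/13 -672/377 -720/377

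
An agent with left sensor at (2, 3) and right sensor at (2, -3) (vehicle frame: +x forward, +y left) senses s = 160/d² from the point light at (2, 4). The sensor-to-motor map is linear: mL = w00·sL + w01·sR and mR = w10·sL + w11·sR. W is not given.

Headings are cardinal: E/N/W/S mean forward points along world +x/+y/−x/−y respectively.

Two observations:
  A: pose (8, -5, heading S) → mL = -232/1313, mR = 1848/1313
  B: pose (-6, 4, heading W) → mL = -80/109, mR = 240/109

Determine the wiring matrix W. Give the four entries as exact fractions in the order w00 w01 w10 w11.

obs A: pose=(8,-5,S) → sL=80/101, sR=16/13, mL=-232/1313, mR=1848/1313
obs B: pose=(-6,4,W) → sL=160/109, sR=160/109, mL=-80/109, mR=240/109
sensor matrix S = [[80/101, 16/13], [160/109, 160/109]]; det S = -92160/143117
solve [mL_A; mL_B] = S·[w00; w01] and [mR_A; mR_B] = S·[w10; w11]:
  w00 = -1, w01 = 1/2, w10 = 1, w11 = 1/2

-1 1/2 1 1/2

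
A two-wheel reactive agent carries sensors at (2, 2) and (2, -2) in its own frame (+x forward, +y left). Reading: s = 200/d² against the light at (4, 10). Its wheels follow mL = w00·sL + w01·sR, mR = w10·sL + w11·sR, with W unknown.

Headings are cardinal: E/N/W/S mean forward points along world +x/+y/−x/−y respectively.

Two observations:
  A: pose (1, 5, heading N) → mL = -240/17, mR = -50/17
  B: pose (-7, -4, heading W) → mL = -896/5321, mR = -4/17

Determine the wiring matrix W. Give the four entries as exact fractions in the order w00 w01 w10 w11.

obs A: pose=(1,5,N) → sL=100/17, sR=20, mL=-240/17, mR=-50/17
obs B: pose=(-7,-4,W) → sL=8/17, sR=200/313, mL=-896/5321, mR=-4/17
sensor matrix S = [[100/17, 20], [8/17, 200/313]]; det S = -30080/5321
solve [mL_A; mL_B] = S·[w00; w01] and [mR_A; mR_B] = S·[w10; w11]:
  w00 = 1, w01 = -1, w10 = -1/2, w11 = 0

1 -1 -1/2 0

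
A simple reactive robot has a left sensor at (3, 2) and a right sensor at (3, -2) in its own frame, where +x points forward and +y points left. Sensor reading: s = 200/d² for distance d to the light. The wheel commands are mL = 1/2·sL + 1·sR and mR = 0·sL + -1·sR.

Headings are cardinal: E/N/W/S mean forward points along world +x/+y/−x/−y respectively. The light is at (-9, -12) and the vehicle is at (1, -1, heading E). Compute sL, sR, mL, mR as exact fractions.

100/169 4/5 926/845 -4/5

left sensor world pos  = (4, 1); dL² = 338
right sensor world pos = (4, -3); dR² = 250
sL = 200/338 = 100/169
sR = 200/250 = 4/5
mL = 1/2·sL + 1·sR = 926/845
mR = 0·sL + -1·sR = -4/5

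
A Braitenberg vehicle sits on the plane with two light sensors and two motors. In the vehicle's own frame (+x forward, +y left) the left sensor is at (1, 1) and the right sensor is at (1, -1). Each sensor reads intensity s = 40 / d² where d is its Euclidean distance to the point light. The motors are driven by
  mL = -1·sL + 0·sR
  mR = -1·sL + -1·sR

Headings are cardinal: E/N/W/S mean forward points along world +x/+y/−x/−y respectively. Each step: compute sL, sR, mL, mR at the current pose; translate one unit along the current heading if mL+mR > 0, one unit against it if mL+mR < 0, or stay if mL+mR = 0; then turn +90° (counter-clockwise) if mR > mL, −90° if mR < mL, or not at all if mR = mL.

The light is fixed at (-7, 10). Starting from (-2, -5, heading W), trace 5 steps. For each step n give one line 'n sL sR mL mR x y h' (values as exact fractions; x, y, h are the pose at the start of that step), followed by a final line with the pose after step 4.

0 5/34 10/53 -5/34 -605/1802 -2 -5 W
1 40/221 8/49 -40/221 -3728/10829 -1 -5 N
2 20/137 20/169 -20/137 -6120/23153 -1 -6 E
3 8/65 8/61 -8/65 -1008/3965 -2 -6 S
4 5/34 10/53 -5/34 -605/1802 -2 -5 W
final -1 -5 N

n=0: pose=(-2,-5,W); sL=5/34, sR=10/53; mL=-5/34, mR=-605/1802; mL+mR=-435/901 → advance -1; mR−mL=-10/53 → turn -1·90°
n=1: pose=(-1,-5,N); sL=40/221, sR=8/49; mL=-40/221, mR=-3728/10829; mL+mR=-5688/10829 → advance -1; mR−mL=-8/49 → turn -1·90°
n=2: pose=(-1,-6,E); sL=20/137, sR=20/169; mL=-20/137, mR=-6120/23153; mL+mR=-9500/23153 → advance -1; mR−mL=-20/169 → turn -1·90°
n=3: pose=(-2,-6,S); sL=8/65, sR=8/61; mL=-8/65, mR=-1008/3965; mL+mR=-1496/3965 → advance -1; mR−mL=-8/61 → turn -1·90°
n=4: pose=(-2,-5,W); sL=5/34, sR=10/53; mL=-5/34, mR=-605/1802; mL+mR=-435/901 → advance -1; mR−mL=-10/53 → turn -1·90°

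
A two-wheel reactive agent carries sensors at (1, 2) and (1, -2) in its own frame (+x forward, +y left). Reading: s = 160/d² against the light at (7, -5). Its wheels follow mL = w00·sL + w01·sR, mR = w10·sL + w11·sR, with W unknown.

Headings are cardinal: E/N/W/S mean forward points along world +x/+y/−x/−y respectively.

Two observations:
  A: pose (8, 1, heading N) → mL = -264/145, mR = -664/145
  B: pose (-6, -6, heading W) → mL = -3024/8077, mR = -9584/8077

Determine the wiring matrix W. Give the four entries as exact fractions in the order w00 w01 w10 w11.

obs A: pose=(8,1,N) → sL=16/5, sR=80/29, mL=-264/145, mR=-664/145
obs B: pose=(-6,-6,W) → sL=32/41, sR=160/197, mL=-3024/8077, mR=-9584/8077
sensor matrix S = [[16/5, 80/29], [32/41, 160/197]]; det S = 104448/234233
solve [mL_A; mL_B] = S·[w00; w01] and [mR_A; mR_B] = S·[w10; w11]:
  w00 = -1, w01 = 1/2, w10 = -1, w11 = -1/2

-1 1/2 -1 -1/2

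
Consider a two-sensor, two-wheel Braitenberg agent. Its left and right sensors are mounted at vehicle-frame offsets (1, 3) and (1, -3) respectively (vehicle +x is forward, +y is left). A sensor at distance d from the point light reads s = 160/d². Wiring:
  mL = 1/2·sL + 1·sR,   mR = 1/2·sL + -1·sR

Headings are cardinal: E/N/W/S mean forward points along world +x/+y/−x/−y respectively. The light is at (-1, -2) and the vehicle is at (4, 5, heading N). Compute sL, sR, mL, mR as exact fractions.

40/17 5/4 165/68 -5/68

left sensor world pos  = (1, 6); dL² = 68
right sensor world pos = (7, 6); dR² = 128
sL = 160/68 = 40/17
sR = 160/128 = 5/4
mL = 1/2·sL + 1·sR = 165/68
mR = 1/2·sL + -1·sR = -5/68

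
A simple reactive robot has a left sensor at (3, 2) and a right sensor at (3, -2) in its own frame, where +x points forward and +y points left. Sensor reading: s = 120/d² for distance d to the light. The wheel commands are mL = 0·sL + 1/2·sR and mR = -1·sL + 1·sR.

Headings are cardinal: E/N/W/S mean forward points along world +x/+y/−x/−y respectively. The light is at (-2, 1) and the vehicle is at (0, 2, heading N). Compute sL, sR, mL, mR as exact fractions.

left sensor world pos  = (-2, 5); dL² = 16
right sensor world pos = (2, 5); dR² = 32
sL = 120/16 = 15/2
sR = 120/32 = 15/4
mL = 0·sL + 1/2·sR = 15/8
mR = -1·sL + 1·sR = -15/4

15/2 15/4 15/8 -15/4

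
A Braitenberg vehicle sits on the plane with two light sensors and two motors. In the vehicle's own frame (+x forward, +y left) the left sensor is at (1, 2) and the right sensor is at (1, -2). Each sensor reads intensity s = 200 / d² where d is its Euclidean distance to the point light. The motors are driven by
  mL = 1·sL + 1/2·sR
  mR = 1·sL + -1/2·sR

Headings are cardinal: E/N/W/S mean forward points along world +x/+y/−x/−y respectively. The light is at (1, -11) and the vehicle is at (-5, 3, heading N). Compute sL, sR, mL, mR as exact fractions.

200/289 200/241 77100/69649 19300/69649

left sensor world pos  = (-7, 4); dL² = 289
right sensor world pos = (-3, 4); dR² = 241
sL = 200/289 = 200/289
sR = 200/241 = 200/241
mL = 1·sL + 1/2·sR = 77100/69649
mR = 1·sL + -1/2·sR = 19300/69649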